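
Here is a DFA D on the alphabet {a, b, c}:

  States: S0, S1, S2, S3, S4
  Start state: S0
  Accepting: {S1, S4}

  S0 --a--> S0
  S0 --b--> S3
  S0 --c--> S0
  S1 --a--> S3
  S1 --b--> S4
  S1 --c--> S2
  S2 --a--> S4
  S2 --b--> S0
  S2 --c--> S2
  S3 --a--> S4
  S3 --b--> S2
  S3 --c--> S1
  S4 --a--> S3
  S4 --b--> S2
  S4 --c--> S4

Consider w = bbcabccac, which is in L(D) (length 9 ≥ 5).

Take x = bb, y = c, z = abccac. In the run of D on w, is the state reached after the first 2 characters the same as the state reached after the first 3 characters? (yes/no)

Run of D on the first 3 characters of w = b b c:
  step 0: S0  (start)
  step 1: S3  (read b: S0→S3)
  step 2: S2  (read b: S3→S2)
  step 3: S2  (read c: S2→S2)

After x (step 2): S2. After xy (step 3): S2.
They match, so y = c drives D around a cycle from S2 back to itself; pumping y any number of times keeps D in S2 before reading z, and xyⁱz ∈ L(D) for every i ≥ 0.

yes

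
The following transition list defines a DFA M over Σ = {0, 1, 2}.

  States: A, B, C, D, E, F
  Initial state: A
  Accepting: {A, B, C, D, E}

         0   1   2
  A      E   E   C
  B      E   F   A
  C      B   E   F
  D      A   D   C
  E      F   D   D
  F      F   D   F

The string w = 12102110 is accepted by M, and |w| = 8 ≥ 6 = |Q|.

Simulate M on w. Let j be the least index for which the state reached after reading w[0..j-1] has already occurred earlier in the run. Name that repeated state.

D

Run of M on w = 1 2 1 0 2 1 1 0:
  step 0: A  (start)
  step 1: E  (read 1: A→E)
  step 2: D  (read 2: E→D)
  step 3: D  (read 1: D→D)   ← first repeat (D seen earlier)
  step 4: A  (read 0: D→A)
  step 5: C  (read 2: A→C)
  step 6: E  (read 1: C→E)
  step 7: D  (read 1: E→D)
  step 8: A  (read 0: D→A)

The earliest repeat is at step j = 3: M is in D, which it already visited at step i = 2.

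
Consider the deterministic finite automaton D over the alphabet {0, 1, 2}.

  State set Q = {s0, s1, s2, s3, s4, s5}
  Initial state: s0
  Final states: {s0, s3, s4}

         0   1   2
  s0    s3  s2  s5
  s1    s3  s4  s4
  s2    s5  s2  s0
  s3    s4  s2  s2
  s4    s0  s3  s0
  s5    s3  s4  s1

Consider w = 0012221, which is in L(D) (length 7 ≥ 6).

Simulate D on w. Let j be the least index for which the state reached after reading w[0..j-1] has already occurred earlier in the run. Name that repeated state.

s3

Run of D on w = 0 0 1 2 2 2 1:
  step 0: s0  (start)
  step 1: s3  (read 0: s0→s3)
  step 2: s4  (read 0: s3→s4)
  step 3: s3  (read 1: s4→s3)   ← first repeat (s3 seen earlier)
  step 4: s2  (read 2: s3→s2)
  step 5: s0  (read 2: s2→s0)
  step 6: s5  (read 2: s0→s5)
  step 7: s4  (read 1: s5→s4)

The earliest repeat is at step j = 3: D is in s3, which it already visited at step i = 1.
The DFA has 6 states, so the proof of the pumping lemma guarantees a repeated state among the first 6+1 visited; the segment between the two visits is the pumpable y.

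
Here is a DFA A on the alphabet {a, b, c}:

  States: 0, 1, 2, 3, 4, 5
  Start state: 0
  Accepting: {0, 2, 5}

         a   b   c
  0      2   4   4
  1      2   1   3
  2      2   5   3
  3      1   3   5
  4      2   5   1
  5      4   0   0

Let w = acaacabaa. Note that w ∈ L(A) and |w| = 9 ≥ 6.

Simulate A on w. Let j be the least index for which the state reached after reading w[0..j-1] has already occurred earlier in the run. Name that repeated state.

2

State sequence: 0 -a-> 2 -c-> 3 -a-> 1 -a-> 2 -c-> 3 -a-> 1 -b-> 1 -a-> 2 -a-> 2
First repeat at step 4: 2 was already visited.

The earliest repeat is at step j = 4: A is in 2, which it already visited at step i = 1.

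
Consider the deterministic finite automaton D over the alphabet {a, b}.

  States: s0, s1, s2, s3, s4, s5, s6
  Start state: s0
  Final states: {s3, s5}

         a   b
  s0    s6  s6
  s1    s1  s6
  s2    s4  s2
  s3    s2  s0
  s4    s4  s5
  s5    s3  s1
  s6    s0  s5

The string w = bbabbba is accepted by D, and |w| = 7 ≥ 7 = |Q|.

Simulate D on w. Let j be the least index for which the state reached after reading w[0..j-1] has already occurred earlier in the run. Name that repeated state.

s0

State sequence: s0 -b-> s6 -b-> s5 -a-> s3 -b-> s0 -b-> s6 -b-> s5 -a-> s3
First repeat at step 4: s0 was already visited.

The earliest repeat is at step j = 4: D is in s0, which it already visited at step i = 0.
The DFA has 7 states, so the proof of the pumping lemma guarantees a repeated state among the first 7+1 visited; the segment between the two visits is the pumpable y.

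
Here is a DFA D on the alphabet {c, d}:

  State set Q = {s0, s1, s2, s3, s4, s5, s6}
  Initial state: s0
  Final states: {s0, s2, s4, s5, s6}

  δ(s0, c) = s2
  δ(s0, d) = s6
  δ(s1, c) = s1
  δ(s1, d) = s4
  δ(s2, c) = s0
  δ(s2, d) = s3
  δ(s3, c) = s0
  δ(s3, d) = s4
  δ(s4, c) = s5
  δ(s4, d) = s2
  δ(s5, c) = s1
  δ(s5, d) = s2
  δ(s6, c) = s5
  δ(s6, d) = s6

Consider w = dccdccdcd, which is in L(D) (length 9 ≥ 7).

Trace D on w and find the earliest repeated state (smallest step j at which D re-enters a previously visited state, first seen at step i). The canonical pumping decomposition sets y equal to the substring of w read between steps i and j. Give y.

cdc

State sequence: s0 -d-> s6 -c-> s5 -c-> s1 -d-> s4 -c-> s5 -c-> s1 -d-> s4 -c-> s5 -d-> s2
First repeat at step 5: s5 was already visited.

So i = 2, j = 5, giving x = w[0:2] = dc, y = w[2:5] = cdc, z = w[5:9] = cdcd.
Check: |xy| = 5 ≤ 7 and |y| = 3 ≥ 1. Reading y takes D from s5 back to s5, so every xyⁱz is accepted.
The DFA has 7 states, so the proof of the pumping lemma guarantees a repeated state among the first 7+1 visited; the segment between the two visits is the pumpable y.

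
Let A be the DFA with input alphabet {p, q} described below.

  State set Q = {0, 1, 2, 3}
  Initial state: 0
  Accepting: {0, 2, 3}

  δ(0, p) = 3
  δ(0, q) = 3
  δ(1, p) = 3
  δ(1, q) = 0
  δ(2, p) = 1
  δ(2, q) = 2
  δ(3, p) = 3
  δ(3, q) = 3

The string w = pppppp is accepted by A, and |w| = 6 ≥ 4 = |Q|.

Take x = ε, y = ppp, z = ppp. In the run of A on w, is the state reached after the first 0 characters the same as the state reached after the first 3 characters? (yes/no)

no

Run of A on the first 3 characters of w = p p p:
  step 0: 0  (start)
  step 1: 3  (read p: 0→3)
  step 2: 3  (read p: 3→3)
  step 3: 3  (read p: 3→3)

After x (step 0): 0. After xy (step 3): 3.
They differ (0 ≠ 3), so y is not a cycle from the state after x; this split is not the one the pumping-lemma construction produces, and pumping y need not keep the string in L(A).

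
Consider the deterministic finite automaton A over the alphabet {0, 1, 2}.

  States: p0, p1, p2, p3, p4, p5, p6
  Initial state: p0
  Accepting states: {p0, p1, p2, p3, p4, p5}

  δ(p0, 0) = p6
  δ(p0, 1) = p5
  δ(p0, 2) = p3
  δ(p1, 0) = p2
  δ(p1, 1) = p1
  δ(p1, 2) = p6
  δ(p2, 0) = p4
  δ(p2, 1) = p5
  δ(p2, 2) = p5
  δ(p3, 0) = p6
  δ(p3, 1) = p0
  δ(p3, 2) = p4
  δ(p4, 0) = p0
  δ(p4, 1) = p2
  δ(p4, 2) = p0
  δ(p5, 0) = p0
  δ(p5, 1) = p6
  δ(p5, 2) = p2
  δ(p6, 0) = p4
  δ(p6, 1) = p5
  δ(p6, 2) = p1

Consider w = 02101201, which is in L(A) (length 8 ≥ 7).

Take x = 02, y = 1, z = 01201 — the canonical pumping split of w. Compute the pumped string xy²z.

021101201

xy^2z = 02·1·1·01201 = 021101201.
Reading y = 1 takes A from p1 back to p1, so after x·y·y the machine is still in p1, and z then leads to the accepting state p2. Hence 021101201 ∈ L(A).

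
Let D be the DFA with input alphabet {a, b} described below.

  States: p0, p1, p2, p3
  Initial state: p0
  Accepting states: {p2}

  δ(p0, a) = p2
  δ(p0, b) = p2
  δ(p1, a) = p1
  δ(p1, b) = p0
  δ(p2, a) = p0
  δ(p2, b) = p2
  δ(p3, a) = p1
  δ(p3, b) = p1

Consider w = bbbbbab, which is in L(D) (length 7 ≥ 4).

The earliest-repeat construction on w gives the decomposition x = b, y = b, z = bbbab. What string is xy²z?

xy^2z = b·b·b·bbbab = bbbbbbab.
Reading y = b takes D from p2 back to p2, so after x·y·y the machine is still in p2, and z then leads to the accepting state p2. Hence bbbbbbab ∈ L(D).

bbbbbbab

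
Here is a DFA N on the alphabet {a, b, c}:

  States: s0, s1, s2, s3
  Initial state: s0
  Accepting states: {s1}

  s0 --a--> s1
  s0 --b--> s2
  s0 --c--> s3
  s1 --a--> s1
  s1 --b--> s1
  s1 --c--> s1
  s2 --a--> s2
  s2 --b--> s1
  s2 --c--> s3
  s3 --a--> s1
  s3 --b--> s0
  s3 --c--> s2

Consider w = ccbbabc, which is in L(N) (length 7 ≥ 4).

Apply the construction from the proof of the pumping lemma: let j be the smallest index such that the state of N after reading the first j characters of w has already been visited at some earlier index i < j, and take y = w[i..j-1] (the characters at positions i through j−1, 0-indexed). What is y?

b

Run of N on w = c c b b a b c:
  step 0: s0  (start)
  step 1: s3  (read c: s0→s3)
  step 2: s2  (read c: s3→s2)
  step 3: s1  (read b: s2→s1)
  step 4: s1  (read b: s1→s1)   ← first repeat (s1 seen earlier)
  step 5: s1  (read a: s1→s1)
  step 6: s1  (read b: s1→s1)
  step 7: s1  (read c: s1→s1)

So i = 3, j = 4, giving x = w[0:3] = ccb, y = w[3:4] = b, z = w[4:7] = abc.
Check: |xy| = 4 ≤ 4 and |y| = 1 ≥ 1. Reading y takes N from s1 back to s1, so every xyⁱz is accepted.
The DFA has 4 states, so the proof of the pumping lemma guarantees a repeated state among the first 4+1 visited; the segment between the two visits is the pumpable y.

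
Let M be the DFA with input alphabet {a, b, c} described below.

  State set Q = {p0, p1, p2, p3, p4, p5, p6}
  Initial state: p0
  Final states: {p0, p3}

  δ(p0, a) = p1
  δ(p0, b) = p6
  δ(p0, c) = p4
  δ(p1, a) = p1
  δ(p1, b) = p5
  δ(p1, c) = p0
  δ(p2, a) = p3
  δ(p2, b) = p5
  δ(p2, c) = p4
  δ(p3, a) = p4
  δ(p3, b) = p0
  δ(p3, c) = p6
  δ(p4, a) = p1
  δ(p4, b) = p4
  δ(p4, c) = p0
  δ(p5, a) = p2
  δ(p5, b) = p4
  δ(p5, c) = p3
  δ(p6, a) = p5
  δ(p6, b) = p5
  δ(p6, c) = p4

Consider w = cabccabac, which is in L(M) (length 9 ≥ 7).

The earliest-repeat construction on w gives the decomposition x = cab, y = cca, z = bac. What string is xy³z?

cabccaccaccabac

xy^3z = cab·cca·cca·cca·bac = cabccaccaccabac.
Reading y = cca takes M from p5 back to p5, so after x·y·y·y the machine is still in p5, and z then leads to the accepting state p0. Hence cabccaccaccabac ∈ L(M).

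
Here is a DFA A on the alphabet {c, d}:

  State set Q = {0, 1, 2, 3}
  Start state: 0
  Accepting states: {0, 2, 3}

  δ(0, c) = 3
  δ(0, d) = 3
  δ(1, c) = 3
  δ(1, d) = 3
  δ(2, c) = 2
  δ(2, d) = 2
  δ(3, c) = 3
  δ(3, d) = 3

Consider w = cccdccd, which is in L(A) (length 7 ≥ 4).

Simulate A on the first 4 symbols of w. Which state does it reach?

Run of A on the first 4 characters of w = c c c d:
  step 0: 0  (start)
  step 1: 3  (read c: 0→3)
  step 2: 3  (read c: 3→3)
  step 3: 3  (read c: 3→3)
  step 4: 3  (read d: 3→3)

After reading 4 characters, A is in state 3.
(This kind of state-tracing is the core of the pumping-lemma construction: with 4 states, pigeonhole forces a repeat within the first 4 steps.)

3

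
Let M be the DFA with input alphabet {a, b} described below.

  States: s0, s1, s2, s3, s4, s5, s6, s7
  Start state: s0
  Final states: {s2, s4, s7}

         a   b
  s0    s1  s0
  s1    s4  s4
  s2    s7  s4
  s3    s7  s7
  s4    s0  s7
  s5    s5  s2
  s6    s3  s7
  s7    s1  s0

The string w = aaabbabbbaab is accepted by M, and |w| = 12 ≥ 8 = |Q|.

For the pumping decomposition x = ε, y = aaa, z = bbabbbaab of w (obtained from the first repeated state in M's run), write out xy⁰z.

bbabbbaab

xy⁰z = xz = ε·bbabbbaab = bbabbbaab.
Reading y = aaa takes M from s0 back to s0, so after x the machine is still in s0, and z then leads to the accepting state s7. Hence bbabbbaab ∈ L(M).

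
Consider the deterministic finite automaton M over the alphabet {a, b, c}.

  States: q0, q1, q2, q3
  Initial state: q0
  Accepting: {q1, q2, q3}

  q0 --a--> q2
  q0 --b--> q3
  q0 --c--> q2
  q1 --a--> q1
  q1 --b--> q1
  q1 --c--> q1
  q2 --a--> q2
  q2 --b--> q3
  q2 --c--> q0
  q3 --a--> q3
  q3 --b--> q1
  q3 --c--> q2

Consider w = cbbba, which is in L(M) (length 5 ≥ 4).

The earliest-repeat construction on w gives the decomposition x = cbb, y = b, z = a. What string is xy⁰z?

xy⁰z = xz = cbb·a = cbba.
Reading y = b takes M from q1 back to q1, so after x the machine is still in q1, and z then leads to the accepting state q1. Hence cbba ∈ L(M).

cbba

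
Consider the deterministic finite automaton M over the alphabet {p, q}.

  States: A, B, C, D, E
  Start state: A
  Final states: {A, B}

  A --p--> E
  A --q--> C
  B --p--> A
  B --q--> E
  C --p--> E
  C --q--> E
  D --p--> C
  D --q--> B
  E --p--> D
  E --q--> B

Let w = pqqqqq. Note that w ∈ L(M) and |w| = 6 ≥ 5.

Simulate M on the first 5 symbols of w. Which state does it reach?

Run of M on the first 5 characters of w = p q q q q:
  step 0: A  (start)
  step 1: E  (read p: A→E)
  step 2: B  (read q: E→B)
  step 3: E  (read q: B→E)
  step 4: B  (read q: E→B)
  step 5: E  (read q: B→E)

After reading 5 characters, M is in state E.
(This kind of state-tracing is the core of the pumping-lemma construction: with 5 states, pigeonhole forces a repeat within the first 5 steps.)

E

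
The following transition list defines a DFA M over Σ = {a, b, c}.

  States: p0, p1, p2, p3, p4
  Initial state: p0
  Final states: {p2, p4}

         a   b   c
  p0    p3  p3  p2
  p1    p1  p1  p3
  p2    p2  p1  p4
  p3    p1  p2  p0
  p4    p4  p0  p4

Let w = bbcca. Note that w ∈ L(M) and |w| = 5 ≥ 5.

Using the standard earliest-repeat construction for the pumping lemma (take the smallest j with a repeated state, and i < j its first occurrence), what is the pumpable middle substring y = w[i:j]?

Run of M on w = b b c c a:
  step 0: p0  (start)
  step 1: p3  (read b: p0→p3)
  step 2: p2  (read b: p3→p2)
  step 3: p4  (read c: p2→p4)
  step 4: p4  (read c: p4→p4)   ← first repeat (p4 seen earlier)
  step 5: p4  (read a: p4→p4)

So i = 3, j = 4, giving x = w[0:3] = bbc, y = w[3:4] = c, z = w[4:5] = a.
Check: |xy| = 4 ≤ 5 and |y| = 1 ≥ 1. Reading y takes M from p4 back to p4, so every xyⁱz is accepted.
With |Q| = 5, pigeonhole forces a state repeat no later than step 5; the substring read between the first and second visits to that state can be pumped.

c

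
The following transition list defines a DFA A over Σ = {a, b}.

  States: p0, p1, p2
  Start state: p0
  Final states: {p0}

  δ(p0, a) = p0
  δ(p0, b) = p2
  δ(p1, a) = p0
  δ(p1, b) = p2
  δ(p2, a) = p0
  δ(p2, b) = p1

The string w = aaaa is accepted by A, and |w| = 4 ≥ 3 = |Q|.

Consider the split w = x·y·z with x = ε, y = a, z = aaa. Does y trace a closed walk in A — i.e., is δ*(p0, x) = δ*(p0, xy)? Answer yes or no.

yes

Run of A on the first 1 characters of w = a:
  step 0: p0  (start)
  step 1: p0  (read a: p0→p0)

After x (step 0): p0. After xy (step 1): p0.
They match, so y = a drives A around a cycle from p0 back to itself; pumping y any number of times keeps A in p0 before reading z, and xyⁱz ∈ L(A) for every i ≥ 0.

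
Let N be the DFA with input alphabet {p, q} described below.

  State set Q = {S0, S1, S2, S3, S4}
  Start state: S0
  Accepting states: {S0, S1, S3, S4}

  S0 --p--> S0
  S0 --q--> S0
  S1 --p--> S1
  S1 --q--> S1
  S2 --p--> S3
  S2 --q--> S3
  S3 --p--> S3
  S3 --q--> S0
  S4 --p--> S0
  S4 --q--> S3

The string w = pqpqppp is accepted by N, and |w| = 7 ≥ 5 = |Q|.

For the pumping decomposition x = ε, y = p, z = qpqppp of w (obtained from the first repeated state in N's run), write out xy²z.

ppqpqppp

xy^2z = ε·p·p·qpqppp = ppqpqppp.
Reading y = p takes N from S0 back to S0, so after x·y·y the machine is still in S0, and z then leads to the accepting state S0. Hence ppqpqppp ∈ L(N).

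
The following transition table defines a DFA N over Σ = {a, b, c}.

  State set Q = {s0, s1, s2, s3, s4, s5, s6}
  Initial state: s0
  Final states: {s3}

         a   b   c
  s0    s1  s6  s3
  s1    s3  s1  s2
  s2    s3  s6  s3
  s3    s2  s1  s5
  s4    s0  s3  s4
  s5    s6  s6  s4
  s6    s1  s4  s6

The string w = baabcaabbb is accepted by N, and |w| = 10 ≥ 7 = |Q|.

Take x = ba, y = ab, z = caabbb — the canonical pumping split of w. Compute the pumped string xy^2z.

xy^2z = ba·ab·ab·caabbb = baababcaabbb.
Reading y = ab takes N from s1 back to s1, so after x·y·y the machine is still in s1, and z then leads to the accepting state s3. Hence baababcaabbb ∈ L(N).

baababcaabbb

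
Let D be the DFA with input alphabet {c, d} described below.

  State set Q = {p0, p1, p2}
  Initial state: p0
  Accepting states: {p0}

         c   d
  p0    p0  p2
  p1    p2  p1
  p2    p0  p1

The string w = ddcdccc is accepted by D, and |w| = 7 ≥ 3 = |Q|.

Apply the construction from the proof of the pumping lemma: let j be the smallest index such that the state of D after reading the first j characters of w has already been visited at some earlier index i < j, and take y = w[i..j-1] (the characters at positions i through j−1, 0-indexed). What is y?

Run of D on w = d d c d c c c:
  step 0: p0  (start)
  step 1: p2  (read d: p0→p2)
  step 2: p1  (read d: p2→p1)
  step 3: p2  (read c: p1→p2)   ← first repeat (p2 seen earlier)
  step 4: p1  (read d: p2→p1)
  step 5: p2  (read c: p1→p2)
  step 6: p0  (read c: p2→p0)
  step 7: p0  (read c: p0→p0)

So i = 1, j = 3, giving x = w[0:1] = d, y = w[1:3] = dc, z = w[3:7] = dccc.
Check: |xy| = 3 ≤ 3 and |y| = 2 ≥ 1. Reading y takes D from p2 back to p2, so every xyⁱz is accepted.

dc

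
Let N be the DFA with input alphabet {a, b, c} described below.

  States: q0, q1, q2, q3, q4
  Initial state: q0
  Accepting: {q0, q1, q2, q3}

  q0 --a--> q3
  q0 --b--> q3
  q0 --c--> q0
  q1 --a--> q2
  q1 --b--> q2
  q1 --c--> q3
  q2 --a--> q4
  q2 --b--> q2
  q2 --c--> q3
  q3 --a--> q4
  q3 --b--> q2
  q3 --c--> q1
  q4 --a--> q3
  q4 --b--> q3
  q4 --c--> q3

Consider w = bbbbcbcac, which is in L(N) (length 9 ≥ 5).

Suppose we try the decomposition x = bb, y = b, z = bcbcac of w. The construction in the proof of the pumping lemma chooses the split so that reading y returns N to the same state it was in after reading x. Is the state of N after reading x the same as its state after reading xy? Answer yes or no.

Run of N on the first 3 characters of w = b b b:
  step 0: q0  (start)
  step 1: q3  (read b: q0→q3)
  step 2: q2  (read b: q3→q2)
  step 3: q2  (read b: q2→q2)

After x (step 2): q2. After xy (step 3): q2.
They match, so y = b drives N around a cycle from q2 back to itself; pumping y any number of times keeps N in q2 before reading z, and xyⁱz ∈ L(N) for every i ≥ 0.

yes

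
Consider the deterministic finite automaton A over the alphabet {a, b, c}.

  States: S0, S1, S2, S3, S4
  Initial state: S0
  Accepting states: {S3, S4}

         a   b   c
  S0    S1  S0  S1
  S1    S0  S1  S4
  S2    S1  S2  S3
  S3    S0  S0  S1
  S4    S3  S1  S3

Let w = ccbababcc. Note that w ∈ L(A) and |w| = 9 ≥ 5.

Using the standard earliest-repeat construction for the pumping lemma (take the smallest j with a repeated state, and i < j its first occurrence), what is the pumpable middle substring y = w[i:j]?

cb

Run of A on w = c c b a b a b c c:
  step 0: S0  (start)
  step 1: S1  (read c: S0→S1)
  step 2: S4  (read c: S1→S4)
  step 3: S1  (read b: S4→S1)   ← first repeat (S1 seen earlier)
  step 4: S0  (read a: S1→S0)
  step 5: S0  (read b: S0→S0)
  step 6: S1  (read a: S0→S1)
  step 7: S1  (read b: S1→S1)
  step 8: S4  (read c: S1→S4)
  step 9: S3  (read c: S4→S3)

So i = 1, j = 3, giving x = w[0:1] = c, y = w[1:3] = cb, z = w[3:9] = ababcc.
Check: |xy| = 3 ≤ 5 and |y| = 2 ≥ 1. Reading y takes A from S1 back to S1, so every xyⁱz is accepted.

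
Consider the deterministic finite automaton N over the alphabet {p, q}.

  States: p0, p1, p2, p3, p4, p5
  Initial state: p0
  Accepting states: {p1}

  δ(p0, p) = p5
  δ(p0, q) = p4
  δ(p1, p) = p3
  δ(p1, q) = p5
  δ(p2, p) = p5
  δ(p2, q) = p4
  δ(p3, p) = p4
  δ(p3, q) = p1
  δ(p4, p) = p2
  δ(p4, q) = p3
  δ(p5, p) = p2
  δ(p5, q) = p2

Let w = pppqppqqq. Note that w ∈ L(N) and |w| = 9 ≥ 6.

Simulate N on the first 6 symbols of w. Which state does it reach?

State sequence: p0 -p-> p5 -p-> p2 -p-> p5 -q-> p2 -p-> p5 -p-> p2

After reading 6 characters, N is in state p2.

p2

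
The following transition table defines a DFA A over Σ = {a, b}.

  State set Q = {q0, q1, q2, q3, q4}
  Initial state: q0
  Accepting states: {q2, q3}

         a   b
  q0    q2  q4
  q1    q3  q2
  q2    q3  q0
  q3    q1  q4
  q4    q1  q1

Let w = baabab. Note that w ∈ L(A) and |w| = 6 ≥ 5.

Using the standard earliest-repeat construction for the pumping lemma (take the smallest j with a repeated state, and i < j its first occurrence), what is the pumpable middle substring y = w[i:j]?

aab

Run of A on w = b a a b a b:
  step 0: q0  (start)
  step 1: q4  (read b: q0→q4)
  step 2: q1  (read a: q4→q1)
  step 3: q3  (read a: q1→q3)
  step 4: q4  (read b: q3→q4)   ← first repeat (q4 seen earlier)
  step 5: q1  (read a: q4→q1)
  step 6: q2  (read b: q1→q2)

So i = 1, j = 4, giving x = w[0:1] = b, y = w[1:4] = aab, z = w[4:6] = ab.
Check: |xy| = 4 ≤ 5 and |y| = 3 ≥ 1. Reading y takes A from q4 back to q4, so every xyⁱz is accepted.
With |Q| = 5, pigeonhole forces a state repeat no later than step 5; the substring read between the first and second visits to that state can be pumped.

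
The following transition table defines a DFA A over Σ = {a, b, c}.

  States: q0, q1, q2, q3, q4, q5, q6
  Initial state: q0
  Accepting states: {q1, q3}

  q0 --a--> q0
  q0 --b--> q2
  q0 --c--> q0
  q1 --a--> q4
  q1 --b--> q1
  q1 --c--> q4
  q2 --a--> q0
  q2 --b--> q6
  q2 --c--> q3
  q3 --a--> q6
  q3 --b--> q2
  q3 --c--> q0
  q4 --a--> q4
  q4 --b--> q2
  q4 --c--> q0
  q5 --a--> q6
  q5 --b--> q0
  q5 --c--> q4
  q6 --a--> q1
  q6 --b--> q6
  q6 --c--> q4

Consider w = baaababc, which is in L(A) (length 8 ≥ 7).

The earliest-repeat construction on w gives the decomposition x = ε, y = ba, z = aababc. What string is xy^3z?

xy^3z = ε·ba·ba·ba·aababc = bababaaababc.
Reading y = ba takes A from q0 back to q0, so after x·y·y·y the machine is still in q0, and z then leads to the accepting state q3. Hence bababaaababc ∈ L(A).

bababaaababc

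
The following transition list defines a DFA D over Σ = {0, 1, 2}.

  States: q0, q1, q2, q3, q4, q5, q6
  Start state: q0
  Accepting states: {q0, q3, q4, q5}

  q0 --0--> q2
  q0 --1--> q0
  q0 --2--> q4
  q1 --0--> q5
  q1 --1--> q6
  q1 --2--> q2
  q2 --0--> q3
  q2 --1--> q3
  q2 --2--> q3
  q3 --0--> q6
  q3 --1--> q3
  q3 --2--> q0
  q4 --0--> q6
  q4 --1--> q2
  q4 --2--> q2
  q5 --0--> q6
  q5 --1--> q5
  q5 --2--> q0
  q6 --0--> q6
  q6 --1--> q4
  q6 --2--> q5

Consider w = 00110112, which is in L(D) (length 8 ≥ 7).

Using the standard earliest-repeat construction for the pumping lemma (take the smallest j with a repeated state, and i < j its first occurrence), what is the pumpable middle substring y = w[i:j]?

1

Run of D on w = 0 0 1 1 0 1 1 2:
  step 0: q0  (start)
  step 1: q2  (read 0: q0→q2)
  step 2: q3  (read 0: q2→q3)
  step 3: q3  (read 1: q3→q3)   ← first repeat (q3 seen earlier)
  step 4: q3  (read 1: q3→q3)
  step 5: q6  (read 0: q3→q6)
  step 6: q4  (read 1: q6→q4)
  step 7: q2  (read 1: q4→q2)
  step 8: q3  (read 2: q2→q3)

So i = 2, j = 3, giving x = w[0:2] = 00, y = w[2:3] = 1, z = w[3:8] = 10112.
Check: |xy| = 3 ≤ 7 and |y| = 1 ≥ 1. Reading y takes D from q3 back to q3, so every xyⁱz is accepted.
Since D has 7 states, any run of length ≥ 7 visits 7+1 states, so by pigeonhole some state repeats within the first 7 steps — that repeat gives the pumpable loop.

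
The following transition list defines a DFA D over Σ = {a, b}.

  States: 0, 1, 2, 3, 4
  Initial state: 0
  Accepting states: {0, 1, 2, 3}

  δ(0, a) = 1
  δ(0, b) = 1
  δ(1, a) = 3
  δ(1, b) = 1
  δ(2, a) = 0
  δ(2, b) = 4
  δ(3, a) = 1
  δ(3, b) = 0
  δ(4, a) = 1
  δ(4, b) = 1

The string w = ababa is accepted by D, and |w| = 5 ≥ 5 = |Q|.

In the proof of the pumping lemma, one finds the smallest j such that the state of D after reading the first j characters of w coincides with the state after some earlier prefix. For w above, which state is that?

Run of D on w = a b a b a:
  step 0: 0  (start)
  step 1: 1  (read a: 0→1)
  step 2: 1  (read b: 1→1)   ← first repeat (1 seen earlier)
  step 3: 3  (read a: 1→3)
  step 4: 0  (read b: 3→0)
  step 5: 1  (read a: 0→1)

The earliest repeat is at step j = 2: D is in 1, which it already visited at step i = 1.
Since D has 5 states, any run of length ≥ 5 visits 5+1 states, so by pigeonhole some state repeats within the first 5 steps — that repeat gives the pumpable loop.

1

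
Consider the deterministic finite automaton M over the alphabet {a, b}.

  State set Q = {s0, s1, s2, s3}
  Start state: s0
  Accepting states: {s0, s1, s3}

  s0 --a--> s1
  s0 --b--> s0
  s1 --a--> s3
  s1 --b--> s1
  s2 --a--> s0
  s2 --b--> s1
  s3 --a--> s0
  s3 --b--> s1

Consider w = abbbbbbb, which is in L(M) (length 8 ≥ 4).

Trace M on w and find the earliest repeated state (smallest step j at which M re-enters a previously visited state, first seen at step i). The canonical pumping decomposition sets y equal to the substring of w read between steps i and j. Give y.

Run of M on w = a b b b b b b b:
  step 0: s0  (start)
  step 1: s1  (read a: s0→s1)
  step 2: s1  (read b: s1→s1)   ← first repeat (s1 seen earlier)
  step 3: s1  (read b: s1→s1)
  step 4: s1  (read b: s1→s1)
  step 5: s1  (read b: s1→s1)
  step 6: s1  (read b: s1→s1)
  step 7: s1  (read b: s1→s1)
  step 8: s1  (read b: s1→s1)

So i = 1, j = 2, giving x = w[0:1] = a, y = w[1:2] = b, z = w[2:8] = bbbbbb.
Check: |xy| = 2 ≤ 4 and |y| = 1 ≥ 1. Reading y takes M from s1 back to s1, so every xyⁱz is accepted.
With |Q| = 4, pigeonhole forces a state repeat no later than step 4; the substring read between the first and second visits to that state can be pumped.

b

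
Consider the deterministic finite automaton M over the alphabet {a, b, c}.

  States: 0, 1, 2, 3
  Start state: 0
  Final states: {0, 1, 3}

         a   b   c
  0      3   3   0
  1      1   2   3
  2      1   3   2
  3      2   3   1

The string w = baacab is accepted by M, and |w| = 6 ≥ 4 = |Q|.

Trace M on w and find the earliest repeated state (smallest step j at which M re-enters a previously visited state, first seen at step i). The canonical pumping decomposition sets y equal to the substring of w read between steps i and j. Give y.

aac

Run of M on w = b a a c a b:
  step 0: 0  (start)
  step 1: 3  (read b: 0→3)
  step 2: 2  (read a: 3→2)
  step 3: 1  (read a: 2→1)
  step 4: 3  (read c: 1→3)   ← first repeat (3 seen earlier)
  step 5: 2  (read a: 3→2)
  step 6: 3  (read b: 2→3)

So i = 1, j = 4, giving x = w[0:1] = b, y = w[1:4] = aac, z = w[4:6] = ab.
Check: |xy| = 4 ≤ 4 and |y| = 3 ≥ 1. Reading y takes M from 3 back to 3, so every xyⁱz is accepted.
The DFA has 4 states, so the proof of the pumping lemma guarantees a repeated state among the first 4+1 visited; the segment between the two visits is the pumpable y.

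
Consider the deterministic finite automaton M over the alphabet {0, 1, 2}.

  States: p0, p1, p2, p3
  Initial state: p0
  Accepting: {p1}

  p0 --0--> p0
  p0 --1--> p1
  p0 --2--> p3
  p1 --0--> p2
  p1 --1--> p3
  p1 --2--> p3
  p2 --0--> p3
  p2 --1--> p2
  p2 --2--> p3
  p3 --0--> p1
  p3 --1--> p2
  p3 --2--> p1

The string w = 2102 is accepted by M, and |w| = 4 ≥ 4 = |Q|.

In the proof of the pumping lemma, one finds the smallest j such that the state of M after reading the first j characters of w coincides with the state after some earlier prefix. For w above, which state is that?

State sequence: p0 -2-> p3 -1-> p2 -0-> p3 -2-> p1
First repeat at step 3: p3 was already visited.

The earliest repeat is at step j = 3: M is in p3, which it already visited at step i = 1.

p3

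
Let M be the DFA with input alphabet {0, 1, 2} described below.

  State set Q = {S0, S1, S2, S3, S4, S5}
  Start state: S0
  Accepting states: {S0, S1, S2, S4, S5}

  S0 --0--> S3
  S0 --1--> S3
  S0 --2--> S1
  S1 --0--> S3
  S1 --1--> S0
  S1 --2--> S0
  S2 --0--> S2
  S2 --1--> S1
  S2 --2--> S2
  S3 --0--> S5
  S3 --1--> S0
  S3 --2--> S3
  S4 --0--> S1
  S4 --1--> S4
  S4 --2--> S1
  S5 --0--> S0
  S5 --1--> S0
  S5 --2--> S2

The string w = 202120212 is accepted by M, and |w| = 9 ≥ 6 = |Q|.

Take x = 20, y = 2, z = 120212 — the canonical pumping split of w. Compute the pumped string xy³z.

xy^3z = 20·2·2·2·120212 = 20222120212.
Reading y = 2 takes M from S3 back to S3, so after x·y·y·y the machine is still in S3, and z then leads to the accepting state S1. Hence 20222120212 ∈ L(M).

20222120212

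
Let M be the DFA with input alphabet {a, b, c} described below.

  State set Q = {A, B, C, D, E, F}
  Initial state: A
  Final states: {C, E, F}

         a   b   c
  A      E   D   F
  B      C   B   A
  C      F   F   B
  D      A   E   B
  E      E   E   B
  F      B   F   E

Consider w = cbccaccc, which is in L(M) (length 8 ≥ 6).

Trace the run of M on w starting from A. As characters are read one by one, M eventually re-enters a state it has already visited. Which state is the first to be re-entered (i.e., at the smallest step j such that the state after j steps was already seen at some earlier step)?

F

State sequence: A -c-> F -b-> F -c-> E -c-> B -a-> C -c-> B -c-> A -c-> F
First repeat at step 2: F was already visited.

The earliest repeat is at step j = 2: M is in F, which it already visited at step i = 1.
The DFA has 6 states, so the proof of the pumping lemma guarantees a repeated state among the first 6+1 visited; the segment between the two visits is the pumpable y.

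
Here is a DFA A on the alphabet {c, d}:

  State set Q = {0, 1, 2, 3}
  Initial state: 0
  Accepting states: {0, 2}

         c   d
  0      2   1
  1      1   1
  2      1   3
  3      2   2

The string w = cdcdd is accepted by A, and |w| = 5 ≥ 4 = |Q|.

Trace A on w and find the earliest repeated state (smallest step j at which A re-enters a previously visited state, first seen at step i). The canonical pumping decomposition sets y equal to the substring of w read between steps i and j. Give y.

dc

Run of A on w = c d c d d:
  step 0: 0  (start)
  step 1: 2  (read c: 0→2)
  step 2: 3  (read d: 2→3)
  step 3: 2  (read c: 3→2)   ← first repeat (2 seen earlier)
  step 4: 3  (read d: 2→3)
  step 5: 2  (read d: 3→2)

So i = 1, j = 3, giving x = w[0:1] = c, y = w[1:3] = dc, z = w[3:5] = dd.
Check: |xy| = 3 ≤ 4 and |y| = 2 ≥ 1. Reading y takes A from 2 back to 2, so every xyⁱz is accepted.
Since A has 4 states, any run of length ≥ 4 visits 4+1 states, so by pigeonhole some state repeats within the first 4 steps — that repeat gives the pumpable loop.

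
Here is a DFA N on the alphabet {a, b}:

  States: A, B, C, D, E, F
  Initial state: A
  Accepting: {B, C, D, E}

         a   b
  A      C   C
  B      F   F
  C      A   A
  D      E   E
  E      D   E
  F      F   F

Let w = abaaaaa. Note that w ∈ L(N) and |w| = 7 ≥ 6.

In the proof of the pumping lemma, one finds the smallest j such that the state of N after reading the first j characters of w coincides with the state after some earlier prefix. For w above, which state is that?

A

Run of N on w = a b a a a a a:
  step 0: A  (start)
  step 1: C  (read a: A→C)
  step 2: A  (read b: C→A)   ← first repeat (A seen earlier)
  step 3: C  (read a: A→C)
  step 4: A  (read a: C→A)
  step 5: C  (read a: A→C)
  step 6: A  (read a: C→A)
  step 7: C  (read a: A→C)

The earliest repeat is at step j = 2: N is in A, which it already visited at step i = 0.
Since N has 6 states, any run of length ≥ 6 visits 6+1 states, so by pigeonhole some state repeats within the first 6 steps — that repeat gives the pumpable loop.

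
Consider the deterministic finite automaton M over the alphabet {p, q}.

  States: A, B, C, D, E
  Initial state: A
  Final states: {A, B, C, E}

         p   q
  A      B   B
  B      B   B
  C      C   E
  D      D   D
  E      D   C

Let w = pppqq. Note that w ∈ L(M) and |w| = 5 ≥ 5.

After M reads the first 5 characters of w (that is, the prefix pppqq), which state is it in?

B

State sequence: A -p-> B -p-> B -p-> B -q-> B -q-> B

After reading 5 characters, M is in state B.
(This kind of state-tracing is the core of the pumping-lemma construction: with 5 states, pigeonhole forces a repeat within the first 5 steps.)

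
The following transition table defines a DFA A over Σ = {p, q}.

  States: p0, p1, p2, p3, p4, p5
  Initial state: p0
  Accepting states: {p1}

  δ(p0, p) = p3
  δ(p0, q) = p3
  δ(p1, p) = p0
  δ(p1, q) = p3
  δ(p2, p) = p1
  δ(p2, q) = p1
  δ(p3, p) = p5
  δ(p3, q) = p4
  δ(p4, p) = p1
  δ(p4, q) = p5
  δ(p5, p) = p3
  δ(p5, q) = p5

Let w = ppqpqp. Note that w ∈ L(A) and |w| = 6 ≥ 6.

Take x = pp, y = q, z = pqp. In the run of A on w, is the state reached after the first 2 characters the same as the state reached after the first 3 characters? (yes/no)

yes

State sequence: p0 -p-> p3 -p-> p5 -q-> p5

After x (step 2): p5. After xy (step 3): p5.
They match, so y = q drives A around a cycle from p5 back to itself; pumping y any number of times keeps A in p5 before reading z, and xyⁱz ∈ L(A) for every i ≥ 0.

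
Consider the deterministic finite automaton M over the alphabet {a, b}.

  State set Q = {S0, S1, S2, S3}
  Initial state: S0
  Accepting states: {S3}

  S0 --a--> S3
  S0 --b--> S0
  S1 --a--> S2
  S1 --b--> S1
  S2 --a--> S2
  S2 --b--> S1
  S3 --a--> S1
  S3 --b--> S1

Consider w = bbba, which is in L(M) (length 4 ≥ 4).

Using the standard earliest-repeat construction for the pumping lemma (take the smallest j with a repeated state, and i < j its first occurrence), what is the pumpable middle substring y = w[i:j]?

Run of M on w = b b b a:
  step 0: S0  (start)
  step 1: S0  (read b: S0→S0)   ← first repeat (S0 seen earlier)
  step 2: S0  (read b: S0→S0)
  step 3: S0  (read b: S0→S0)
  step 4: S3  (read a: S0→S3)

So i = 0, j = 1, giving x = w[0:0] = ε, y = w[0:1] = b, z = w[1:4] = bba.
Check: |xy| = 1 ≤ 4 and |y| = 1 ≥ 1. Reading y takes M from S0 back to S0, so every xyⁱz is accepted.
Since M has 4 states, any run of length ≥ 4 visits 4+1 states, so by pigeonhole some state repeats within the first 4 steps — that repeat gives the pumpable loop.

b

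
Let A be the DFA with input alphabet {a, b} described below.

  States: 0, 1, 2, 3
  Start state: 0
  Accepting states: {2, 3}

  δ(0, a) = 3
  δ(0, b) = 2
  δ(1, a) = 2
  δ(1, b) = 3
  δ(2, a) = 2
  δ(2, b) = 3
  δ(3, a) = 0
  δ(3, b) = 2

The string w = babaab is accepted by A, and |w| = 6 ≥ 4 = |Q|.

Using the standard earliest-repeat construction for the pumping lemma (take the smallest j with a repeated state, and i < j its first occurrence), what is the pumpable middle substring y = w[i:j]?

State sequence: 0 -b-> 2 -a-> 2 -b-> 3 -a-> 0 -a-> 3 -b-> 2
First repeat at step 2: 2 was already visited.

So i = 1, j = 2, giving x = w[0:1] = b, y = w[1:2] = a, z = w[2:6] = baab.
Check: |xy| = 2 ≤ 4 and |y| = 1 ≥ 1. Reading y takes A from 2 back to 2, so every xyⁱz is accepted.
Since A has 4 states, any run of length ≥ 4 visits 4+1 states, so by pigeonhole some state repeats within the first 4 steps — that repeat gives the pumpable loop.

a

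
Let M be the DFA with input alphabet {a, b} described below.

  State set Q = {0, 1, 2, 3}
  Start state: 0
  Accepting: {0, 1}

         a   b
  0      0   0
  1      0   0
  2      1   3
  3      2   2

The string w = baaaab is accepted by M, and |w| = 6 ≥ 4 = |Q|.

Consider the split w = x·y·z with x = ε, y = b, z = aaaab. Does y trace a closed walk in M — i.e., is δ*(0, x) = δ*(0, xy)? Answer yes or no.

yes

Run of M on the first 1 characters of w = b:
  step 0: 0  (start)
  step 1: 0  (read b: 0→0)

After x (step 0): 0. After xy (step 1): 0.
They match, so y = b drives M around a cycle from 0 back to itself; pumping y any number of times keeps M in 0 before reading z, and xyⁱz ∈ L(M) for every i ≥ 0.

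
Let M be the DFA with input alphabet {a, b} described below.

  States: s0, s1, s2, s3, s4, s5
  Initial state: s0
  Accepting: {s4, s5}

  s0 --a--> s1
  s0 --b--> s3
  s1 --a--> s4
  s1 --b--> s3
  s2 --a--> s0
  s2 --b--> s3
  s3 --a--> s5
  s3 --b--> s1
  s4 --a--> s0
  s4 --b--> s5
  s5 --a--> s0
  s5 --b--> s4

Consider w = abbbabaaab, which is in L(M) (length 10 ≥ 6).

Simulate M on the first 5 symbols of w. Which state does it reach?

State sequence: s0 -a-> s1 -b-> s3 -b-> s1 -b-> s3 -a-> s5

After reading 5 characters, M is in state s5.
(This kind of state-tracing is the core of the pumping-lemma construction: with 6 states, pigeonhole forces a repeat within the first 6 steps.)

s5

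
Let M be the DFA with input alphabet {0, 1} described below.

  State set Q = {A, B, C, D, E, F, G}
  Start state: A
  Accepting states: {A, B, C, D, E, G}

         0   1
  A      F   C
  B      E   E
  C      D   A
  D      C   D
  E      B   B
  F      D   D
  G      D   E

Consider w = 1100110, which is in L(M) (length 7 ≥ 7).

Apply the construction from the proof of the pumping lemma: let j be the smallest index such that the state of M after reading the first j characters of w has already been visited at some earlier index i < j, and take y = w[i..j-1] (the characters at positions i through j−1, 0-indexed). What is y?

Run of M on w = 1 1 0 0 1 1 0:
  step 0: A  (start)
  step 1: C  (read 1: A→C)
  step 2: A  (read 1: C→A)   ← first repeat (A seen earlier)
  step 3: F  (read 0: A→F)
  step 4: D  (read 0: F→D)
  step 5: D  (read 1: D→D)
  step 6: D  (read 1: D→D)
  step 7: C  (read 0: D→C)

So i = 0, j = 2, giving x = w[0:0] = ε, y = w[0:2] = 11, z = w[2:7] = 00110.
Check: |xy| = 2 ≤ 7 and |y| = 2 ≥ 1. Reading y takes M from A back to A, so every xyⁱz is accepted.
Pumping length from the standard proof: p = 7 (the number of states). The repeated state found above gives |xy| = j ≤ 7 and |y| = j − i ≥ 1.

11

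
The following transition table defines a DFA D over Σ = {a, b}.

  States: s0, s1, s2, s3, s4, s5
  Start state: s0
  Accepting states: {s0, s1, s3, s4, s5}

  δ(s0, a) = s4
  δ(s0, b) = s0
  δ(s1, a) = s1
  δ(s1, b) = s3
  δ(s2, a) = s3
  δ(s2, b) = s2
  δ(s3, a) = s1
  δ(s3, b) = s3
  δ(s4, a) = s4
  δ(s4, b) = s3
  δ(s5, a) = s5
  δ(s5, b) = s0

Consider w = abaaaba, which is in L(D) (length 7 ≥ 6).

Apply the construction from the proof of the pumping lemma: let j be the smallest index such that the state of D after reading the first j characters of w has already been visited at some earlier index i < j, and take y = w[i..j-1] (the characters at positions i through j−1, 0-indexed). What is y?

State sequence: s0 -a-> s4 -b-> s3 -a-> s1 -a-> s1 -a-> s1 -b-> s3 -a-> s1
First repeat at step 4: s1 was already visited.

So i = 3, j = 4, giving x = w[0:3] = aba, y = w[3:4] = a, z = w[4:7] = aba.
Check: |xy| = 4 ≤ 6 and |y| = 1 ≥ 1. Reading y takes D from s1 back to s1, so every xyⁱz is accepted.

a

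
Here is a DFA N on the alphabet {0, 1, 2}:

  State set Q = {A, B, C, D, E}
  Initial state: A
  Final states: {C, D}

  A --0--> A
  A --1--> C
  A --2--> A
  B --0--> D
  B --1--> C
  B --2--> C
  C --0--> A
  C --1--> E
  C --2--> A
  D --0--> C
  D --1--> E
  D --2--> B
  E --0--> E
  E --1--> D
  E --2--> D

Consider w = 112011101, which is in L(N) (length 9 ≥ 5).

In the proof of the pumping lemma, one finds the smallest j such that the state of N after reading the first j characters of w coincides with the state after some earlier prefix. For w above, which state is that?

C

Run of N on w = 1 1 2 0 1 1 1 0 1:
  step 0: A  (start)
  step 1: C  (read 1: A→C)
  step 2: E  (read 1: C→E)
  step 3: D  (read 2: E→D)
  step 4: C  (read 0: D→C)   ← first repeat (C seen earlier)
  step 5: E  (read 1: C→E)
  step 6: D  (read 1: E→D)
  step 7: E  (read 1: D→E)
  step 8: E  (read 0: E→E)
  step 9: D  (read 1: E→D)

The earliest repeat is at step j = 4: N is in C, which it already visited at step i = 1.
The DFA has 5 states, so the proof of the pumping lemma guarantees a repeated state among the first 5+1 visited; the segment between the two visits is the pumpable y.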